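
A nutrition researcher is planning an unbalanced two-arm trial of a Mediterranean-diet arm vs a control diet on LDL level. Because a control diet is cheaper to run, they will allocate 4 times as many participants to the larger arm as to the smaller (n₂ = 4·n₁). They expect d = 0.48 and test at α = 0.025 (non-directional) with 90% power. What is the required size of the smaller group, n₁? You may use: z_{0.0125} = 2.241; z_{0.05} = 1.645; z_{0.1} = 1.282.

n₁ = 68

With allocation ratio k = n₂/n₁ = 4, Var(x̄₁−x̄₂) = σ²(1/n₁ + 1/(k·n₁)) = σ²·(k+1)/(k·n₁).
So n₁ = (1 + 1/k)·((z_{α/2} + z_β)/d)² = 1.250 × (3.523/0.48)².
n₁ = 1.250 × 53.87 = 67.3.
Round up: n₁ = 68, giving n₂ = 4 × 68 = 272.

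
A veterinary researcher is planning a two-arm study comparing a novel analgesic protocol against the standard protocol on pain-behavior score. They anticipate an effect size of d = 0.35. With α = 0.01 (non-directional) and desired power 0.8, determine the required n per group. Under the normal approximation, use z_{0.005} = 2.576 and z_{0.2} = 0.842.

n = 191 per group

For two independent groups with equal n: n = 2·((z_{α/2} + z_β) / d)².
z_{α/2} + z_β = 2.576 + 0.842 = 3.418.
n = 2 × (3.418 / 0.35)² = 2 × 9.766² = 2 × 95.37 = 190.7.
Round up to the next whole participant.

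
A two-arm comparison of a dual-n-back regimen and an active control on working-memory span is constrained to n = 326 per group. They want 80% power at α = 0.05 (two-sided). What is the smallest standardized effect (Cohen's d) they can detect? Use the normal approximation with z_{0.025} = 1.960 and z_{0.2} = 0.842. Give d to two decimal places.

d_min ≈ 0.22

For two independent groups of n = 326 each: d_min = (z_{α/2} + z_β)·√(2/n).
z-sum = 1.960 + 0.842 = 2.802.
d_min = 2.802 × √(2/326) = 2.802 × 0.0783 = 0.219.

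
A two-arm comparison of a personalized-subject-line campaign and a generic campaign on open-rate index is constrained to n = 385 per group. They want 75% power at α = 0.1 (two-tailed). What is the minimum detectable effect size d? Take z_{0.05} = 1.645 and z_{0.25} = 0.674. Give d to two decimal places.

For two independent groups of n = 385 each: d_min = (z_{α/2} + z_β)·√(2/n).
z-sum = 1.645 + 0.674 = 2.319.
d_min = 2.319 × √(2/385) = 2.319 × 0.0721 = 0.167.

d_min ≈ 0.17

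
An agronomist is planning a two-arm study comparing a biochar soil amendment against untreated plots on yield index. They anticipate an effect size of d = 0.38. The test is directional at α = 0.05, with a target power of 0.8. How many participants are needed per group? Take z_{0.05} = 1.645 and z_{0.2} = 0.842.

n = 86 per group

For two independent groups with equal n: n = 2·((z_{α} + z_β) / d)².
z_{α} + z_β = 1.645 + 0.842 = 2.487.
n = 2 × (2.487 / 0.38)² = 2 × 6.545² = 2 × 42.83 = 85.7.
Round up to the next whole participant.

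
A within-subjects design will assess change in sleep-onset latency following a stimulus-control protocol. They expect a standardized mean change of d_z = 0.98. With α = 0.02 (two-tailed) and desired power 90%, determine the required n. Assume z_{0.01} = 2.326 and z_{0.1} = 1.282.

For a paired (one-sample on differences) test: n = ((z_{α/2} + z_β) / d)².
z_{α/2} + z_β = 2.326 + 1.282 = 3.608.
n = (3.608 / 0.98)² = 3.682² = 13.55.
Round up.

n = 14 pairs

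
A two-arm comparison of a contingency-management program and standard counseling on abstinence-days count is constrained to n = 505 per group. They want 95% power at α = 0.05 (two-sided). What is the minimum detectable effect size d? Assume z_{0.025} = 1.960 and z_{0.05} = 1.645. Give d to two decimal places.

For two independent groups of n = 505 each: d_min = (z_{α/2} + z_β)·√(2/n).
z-sum = 1.960 + 1.645 = 3.605.
d_min = 3.605 × √(2/505) = 3.605 × 0.0629 = 0.227.

d_min ≈ 0.23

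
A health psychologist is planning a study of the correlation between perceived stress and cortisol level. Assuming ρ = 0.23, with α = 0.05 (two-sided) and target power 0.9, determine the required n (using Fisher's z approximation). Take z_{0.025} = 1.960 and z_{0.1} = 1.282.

Fisher's z: C = ½·ln((1+r)/(1−r)) = ½·ln(1.5974) = 0.2342.
n = ((z_{α/2} + z_β)/C)² + 3.
(1.960 + 1.282) / 0.2342 = 3.242 / 0.2342 = 13.843.
n = 13.843² + 3 = 191.63 + 3 = 194.6.
Round up.

n = 195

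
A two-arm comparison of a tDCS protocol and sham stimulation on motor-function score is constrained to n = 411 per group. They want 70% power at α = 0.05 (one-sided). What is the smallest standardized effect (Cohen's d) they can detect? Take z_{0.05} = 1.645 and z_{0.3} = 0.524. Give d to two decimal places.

d_min ≈ 0.15

For two independent groups of n = 411 each: d_min = (z_{α} + z_β)·√(2/n).
z-sum = 1.645 + 0.524 = 2.169.
d_min = 2.169 × √(2/411) = 2.169 × 0.0698 = 0.151.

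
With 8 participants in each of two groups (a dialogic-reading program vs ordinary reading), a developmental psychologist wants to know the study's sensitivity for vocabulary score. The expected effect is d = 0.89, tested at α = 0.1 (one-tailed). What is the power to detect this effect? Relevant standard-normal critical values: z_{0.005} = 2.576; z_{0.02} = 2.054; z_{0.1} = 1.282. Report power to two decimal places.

power ≈ 0.69

For two equal groups, power = Φ(d·√(n/2) − z_{α}).
d·√(n/2) = 0.89 × √(8/2) = 0.89 × 2.000 = 1.780.
z_β = 1.780 − 1.282 = 0.498.
Power = Φ(0.498) = 0.691.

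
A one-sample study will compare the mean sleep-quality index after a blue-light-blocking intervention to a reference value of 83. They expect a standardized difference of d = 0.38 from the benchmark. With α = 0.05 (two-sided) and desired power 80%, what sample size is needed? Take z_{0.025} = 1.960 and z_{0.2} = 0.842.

n = 55

For a one-sample test: n = ((z_{α/2} + z_β) / d)².
z_{α/2} + z_β = 1.960 + 0.842 = 2.802.
n = (2.802 / 0.38)² = 7.374² = 54.37.
Round up.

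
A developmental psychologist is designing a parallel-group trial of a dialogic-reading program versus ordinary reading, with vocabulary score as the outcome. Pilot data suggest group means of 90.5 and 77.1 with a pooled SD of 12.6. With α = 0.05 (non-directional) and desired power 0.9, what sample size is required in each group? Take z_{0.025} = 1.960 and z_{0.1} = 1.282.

Cohen's d = |M₁ − M₂| / SD_pooled = |90.5 − 77.1| / 12.6 = 13.4 / 12.6 = 1.063.
For two independent groups with equal n: n = 2·((z_{α/2} + z_β) / d)².
z_{α/2} + z_β = 1.960 + 1.282 = 3.242.
n = 2 × (3.242 / 1.063)² = 2 × 3.050² = 2 × 9.30 = 18.6.
Round up to the next whole participant.

n = 19 per group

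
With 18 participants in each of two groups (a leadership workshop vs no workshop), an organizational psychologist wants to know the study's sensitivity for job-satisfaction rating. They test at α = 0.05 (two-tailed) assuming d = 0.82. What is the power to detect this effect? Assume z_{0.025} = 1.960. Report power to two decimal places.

For two equal groups, power = Φ(d·√(n/2) − z_{α/2}).
d·√(n/2) = 0.82 × √(18/2) = 0.82 × 3.000 = 2.460.
z_β = 2.460 − 1.960 = 0.500.
Power = Φ(0.500) = 0.691.

power ≈ 0.69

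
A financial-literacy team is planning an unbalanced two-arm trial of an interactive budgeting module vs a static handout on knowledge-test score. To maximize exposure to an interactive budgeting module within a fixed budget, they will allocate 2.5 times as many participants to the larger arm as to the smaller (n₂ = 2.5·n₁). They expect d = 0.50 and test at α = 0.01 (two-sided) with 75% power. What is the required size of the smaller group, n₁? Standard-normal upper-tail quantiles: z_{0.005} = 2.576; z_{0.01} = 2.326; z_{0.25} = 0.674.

With allocation ratio k = n₂/n₁ = 2.5, Var(x̄₁−x̄₂) = σ²(1/n₁ + 1/(k·n₁)) = σ²·(k+1)/(k·n₁).
So n₁ = (1 + 1/k)·((z_{α/2} + z_β)/d)² = 1.400 × (3.250/0.50)².
n₁ = 1.400 × 42.25 = 59.1.
Round up: n₁ = 60, giving n₂ = 2.5 × 60 = 150.

n₁ = 60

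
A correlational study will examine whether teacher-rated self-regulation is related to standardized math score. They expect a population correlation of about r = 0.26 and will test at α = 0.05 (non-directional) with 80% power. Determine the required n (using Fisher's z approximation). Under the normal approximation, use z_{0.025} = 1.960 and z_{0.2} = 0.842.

Fisher's z: C = ½·ln((1+r)/(1−r)) = ½·ln(1.7027) = 0.2661.
n = ((z_{α/2} + z_β)/C)² + 3.
(1.960 + 0.842) / 0.2661 = 2.802 / 0.2661 = 10.530.
n = 10.530² + 3 = 110.88 + 3 = 113.9.
Round up.

n = 114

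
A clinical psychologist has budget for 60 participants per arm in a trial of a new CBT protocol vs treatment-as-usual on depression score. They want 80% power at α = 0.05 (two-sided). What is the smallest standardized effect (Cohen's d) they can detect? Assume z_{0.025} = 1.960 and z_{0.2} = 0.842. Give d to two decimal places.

For two independent groups of n = 60 each: d_min = (z_{α/2} + z_β)·√(2/n).
z-sum = 1.960 + 0.842 = 2.802.
d_min = 2.802 × √(2/60) = 2.802 × 0.1826 = 0.512.

d_min ≈ 0.51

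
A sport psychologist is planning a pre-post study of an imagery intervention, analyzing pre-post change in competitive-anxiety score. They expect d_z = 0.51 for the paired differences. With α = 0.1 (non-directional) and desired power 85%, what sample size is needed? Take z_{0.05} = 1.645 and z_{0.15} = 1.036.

n = 28 pairs

For a paired (one-sample on differences) test: n = ((z_{α/2} + z_β) / d)².
z_{α/2} + z_β = 1.645 + 1.036 = 2.681.
n = (2.681 / 0.51)² = 5.257² = 27.63.
Round up.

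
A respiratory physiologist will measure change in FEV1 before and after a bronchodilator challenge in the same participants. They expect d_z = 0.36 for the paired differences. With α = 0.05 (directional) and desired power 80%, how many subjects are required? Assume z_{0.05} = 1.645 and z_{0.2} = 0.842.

For a paired (one-sample on differences) test: n = ((z_{α} + z_β) / d)².
z_{α} + z_β = 1.645 + 0.842 = 2.487.
n = (2.487 / 0.36)² = 6.908² = 47.73.
Round up.

n = 48 pairs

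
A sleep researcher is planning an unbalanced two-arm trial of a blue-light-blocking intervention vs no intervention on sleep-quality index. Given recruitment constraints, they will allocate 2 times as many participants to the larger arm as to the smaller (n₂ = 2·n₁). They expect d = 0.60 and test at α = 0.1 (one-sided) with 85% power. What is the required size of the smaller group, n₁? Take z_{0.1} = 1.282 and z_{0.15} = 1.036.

n₁ = 23

With allocation ratio k = n₂/n₁ = 2, Var(x̄₁−x̄₂) = σ²(1/n₁ + 1/(k·n₁)) = σ²·(k+1)/(k·n₁).
So n₁ = (1 + 1/k)·((z_{α} + z_β)/d)² = 1.500 × (2.318/0.60)².
n₁ = 1.500 × 14.93 = 22.4.
Round up: n₁ = 23, giving n₂ = 2 × 23 = 46.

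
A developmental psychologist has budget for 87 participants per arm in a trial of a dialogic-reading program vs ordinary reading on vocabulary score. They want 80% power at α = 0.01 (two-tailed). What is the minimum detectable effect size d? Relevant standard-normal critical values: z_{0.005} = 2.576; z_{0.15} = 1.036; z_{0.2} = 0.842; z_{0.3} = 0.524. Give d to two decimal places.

d_min ≈ 0.52

For two independent groups of n = 87 each: d_min = (z_{α/2} + z_β)·√(2/n).
z-sum = 2.576 + 0.842 = 3.418.
d_min = 3.418 × √(2/87) = 3.418 × 0.1516 = 0.518.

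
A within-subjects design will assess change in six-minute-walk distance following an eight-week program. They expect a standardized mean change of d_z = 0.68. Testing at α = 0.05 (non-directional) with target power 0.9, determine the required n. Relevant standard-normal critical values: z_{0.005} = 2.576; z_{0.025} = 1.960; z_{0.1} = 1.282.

For a paired (one-sample on differences) test: n = ((z_{α/2} + z_β) / d)².
z_{α/2} + z_β = 1.960 + 1.282 = 3.242.
n = (3.242 / 0.68)² = 4.768² = 22.73.
Round up.

n = 23 pairs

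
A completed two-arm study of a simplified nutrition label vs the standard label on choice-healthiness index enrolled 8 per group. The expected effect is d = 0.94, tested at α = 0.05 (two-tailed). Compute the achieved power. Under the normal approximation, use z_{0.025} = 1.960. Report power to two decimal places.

power ≈ 0.47

For two equal groups, power = Φ(d·√(n/2) − z_{α/2}).
d·√(n/2) = 0.94 × √(8/2) = 0.94 × 2.000 = 1.880.
z_β = 1.880 − 1.960 = -0.080.
Power = Φ(-0.080) = 0.468.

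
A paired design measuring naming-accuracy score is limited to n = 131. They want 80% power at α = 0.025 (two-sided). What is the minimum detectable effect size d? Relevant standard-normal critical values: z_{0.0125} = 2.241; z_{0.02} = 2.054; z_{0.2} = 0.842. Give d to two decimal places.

For a single sample (or paired design) of n = 131: d_min = (z_{α/2} + z_β)/√n.
z-sum = 2.241 + 0.842 = 3.083.
d_min = 3.083 / √131 = 3.083 / 11.446 = 0.269.

d_min ≈ 0.27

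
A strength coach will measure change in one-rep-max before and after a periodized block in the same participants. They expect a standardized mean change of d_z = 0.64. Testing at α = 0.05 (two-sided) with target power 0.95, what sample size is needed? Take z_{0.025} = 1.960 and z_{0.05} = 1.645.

For a paired (one-sample on differences) test: n = ((z_{α/2} + z_β) / d)².
z_{α/2} + z_β = 1.960 + 1.645 = 3.605.
n = (3.605 / 0.64)² = 5.633² = 31.73.
Round up.

n = 32 pairs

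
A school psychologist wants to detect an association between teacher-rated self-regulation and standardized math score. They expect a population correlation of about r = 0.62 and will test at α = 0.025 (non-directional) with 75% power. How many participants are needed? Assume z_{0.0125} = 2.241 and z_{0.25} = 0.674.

n = 20

Fisher's z: C = ½·ln((1+r)/(1−r)) = ½·ln(4.2632) = 0.7250.
n = ((z_{α/2} + z_β)/C)² + 3.
(2.241 + 0.674) / 0.7250 = 2.915 / 0.7250 = 4.021.
n = 4.021² + 3 = 16.17 + 3 = 19.2.
Round up.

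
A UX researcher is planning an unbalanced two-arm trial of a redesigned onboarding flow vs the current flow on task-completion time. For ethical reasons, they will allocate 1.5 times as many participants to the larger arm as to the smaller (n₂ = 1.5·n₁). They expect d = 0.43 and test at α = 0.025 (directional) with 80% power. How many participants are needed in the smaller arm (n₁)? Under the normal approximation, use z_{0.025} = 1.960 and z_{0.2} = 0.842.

n₁ = 71

With allocation ratio k = n₂/n₁ = 1.5, Var(x̄₁−x̄₂) = σ²(1/n₁ + 1/(k·n₁)) = σ²·(k+1)/(k·n₁).
So n₁ = (1 + 1/k)·((z_{α} + z_β)/d)² = 1.667 × (2.802/0.43)².
n₁ = 1.667 × 42.46 = 70.8.
Round up: n₁ = 71, giving n₂ = ⌈1.5 × 71⌉ = ⌈106.5⌉ = 107.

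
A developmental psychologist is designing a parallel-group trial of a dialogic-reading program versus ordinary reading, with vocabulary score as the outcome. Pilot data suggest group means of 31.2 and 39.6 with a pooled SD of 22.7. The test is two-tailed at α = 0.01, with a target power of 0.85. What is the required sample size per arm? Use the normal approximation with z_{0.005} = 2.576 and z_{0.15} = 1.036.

n = 191 per group

Cohen's d = |M₁ − M₂| / SD_pooled = |31.2 − 39.6| / 22.7 = 8.4 / 22.7 = 0.370.
For two independent groups with equal n: n = 2·((z_{α/2} + z_β) / d)².
z_{α/2} + z_β = 2.576 + 1.036 = 3.612.
n = 2 × (3.612 / 0.370)² = 2 × 9.762² = 2 × 95.30 = 190.6.
Round up to the next whole participant.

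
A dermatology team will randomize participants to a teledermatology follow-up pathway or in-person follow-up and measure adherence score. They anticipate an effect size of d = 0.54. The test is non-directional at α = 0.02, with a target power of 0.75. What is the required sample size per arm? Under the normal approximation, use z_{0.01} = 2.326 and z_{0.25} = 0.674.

For two independent groups with equal n: n = 2·((z_{α/2} + z_β) / d)².
z_{α/2} + z_β = 2.326 + 0.674 = 3.000.
n = 2 × (3.000 / 0.54)² = 2 × 5.556² = 2 × 30.86 = 61.7.
Round up to the next whole participant.

n = 62 per group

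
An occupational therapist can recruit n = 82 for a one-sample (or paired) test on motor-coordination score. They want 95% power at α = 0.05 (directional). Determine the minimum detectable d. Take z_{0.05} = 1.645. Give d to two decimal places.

d_min ≈ 0.36

For a single sample (or paired design) of n = 82: d_min = (z_{α} + z_β)/√n.
z-sum = 1.645 + 1.645 = 3.290.
d_min = 3.290 / √82 = 3.290 / 9.055 = 0.363.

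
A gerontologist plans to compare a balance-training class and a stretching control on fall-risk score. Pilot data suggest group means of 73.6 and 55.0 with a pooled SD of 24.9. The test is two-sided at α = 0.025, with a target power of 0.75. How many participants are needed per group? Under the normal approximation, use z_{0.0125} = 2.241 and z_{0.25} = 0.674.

Cohen's d = |M₁ − M₂| / SD_pooled = |73.6 − 55.0| / 24.9 = 18.6 / 24.9 = 0.747.
For two independent groups with equal n: n = 2·((z_{α/2} + z_β) / d)².
z_{α/2} + z_β = 2.241 + 0.674 = 2.915.
n = 2 × (2.915 / 0.747)² = 2 × 3.902² = 2 × 15.23 = 30.5.
Round up to the next whole participant.

n = 31 per group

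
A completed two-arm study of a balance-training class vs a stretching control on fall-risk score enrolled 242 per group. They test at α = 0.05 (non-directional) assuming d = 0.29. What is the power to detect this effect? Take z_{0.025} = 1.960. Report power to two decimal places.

power ≈ 0.89

For two equal groups, power = Φ(d·√(n/2) − z_{α/2}).
d·√(n/2) = 0.29 × √(242/2) = 0.29 × 11.000 = 3.190.
z_β = 3.190 − 1.960 = 1.230.
Power = Φ(1.230) = 0.891.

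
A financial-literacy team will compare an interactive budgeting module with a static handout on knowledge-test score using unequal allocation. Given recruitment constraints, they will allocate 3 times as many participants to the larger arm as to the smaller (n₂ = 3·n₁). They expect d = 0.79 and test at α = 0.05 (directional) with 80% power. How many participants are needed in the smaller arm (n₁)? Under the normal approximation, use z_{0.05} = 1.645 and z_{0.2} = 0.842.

n₁ = 14

With allocation ratio k = n₂/n₁ = 3, Var(x̄₁−x̄₂) = σ²(1/n₁ + 1/(k·n₁)) = σ²·(k+1)/(k·n₁).
So n₁ = (1 + 1/k)·((z_{α} + z_β)/d)² = 1.333 × (2.487/0.79)².
n₁ = 1.333 × 9.91 = 13.2.
Round up: n₁ = 14, giving n₂ = 3 × 14 = 42.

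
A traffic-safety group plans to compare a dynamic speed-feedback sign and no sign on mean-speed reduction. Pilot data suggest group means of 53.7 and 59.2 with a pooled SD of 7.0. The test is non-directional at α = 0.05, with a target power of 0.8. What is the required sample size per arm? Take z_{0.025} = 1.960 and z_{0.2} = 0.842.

n = 26 per group

Cohen's d = |M₁ − M₂| / SD_pooled = |53.7 − 59.2| / 7.0 = 5.5 / 7.0 = 0.786.
For two independent groups with equal n: n = 2·((z_{α/2} + z_β) / d)².
z_{α/2} + z_β = 1.960 + 0.842 = 2.802.
n = 2 × (2.802 / 0.786)² = 2 × 3.565² = 2 × 12.71 = 25.4.
Round up to the next whole participant.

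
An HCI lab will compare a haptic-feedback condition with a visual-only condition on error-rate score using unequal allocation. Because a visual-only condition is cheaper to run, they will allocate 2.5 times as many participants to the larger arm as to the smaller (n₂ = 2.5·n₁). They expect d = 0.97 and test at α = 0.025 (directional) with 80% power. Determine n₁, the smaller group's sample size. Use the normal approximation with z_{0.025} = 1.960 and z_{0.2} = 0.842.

n₁ = 12

With allocation ratio k = n₂/n₁ = 2.5, Var(x̄₁−x̄₂) = σ²(1/n₁ + 1/(k·n₁)) = σ²·(k+1)/(k·n₁).
So n₁ = (1 + 1/k)·((z_{α} + z_β)/d)² = 1.400 × (2.802/0.97)².
n₁ = 1.400 × 8.34 = 11.7.
Round up: n₁ = 12, giving n₂ = 2.5 × 12 = 30.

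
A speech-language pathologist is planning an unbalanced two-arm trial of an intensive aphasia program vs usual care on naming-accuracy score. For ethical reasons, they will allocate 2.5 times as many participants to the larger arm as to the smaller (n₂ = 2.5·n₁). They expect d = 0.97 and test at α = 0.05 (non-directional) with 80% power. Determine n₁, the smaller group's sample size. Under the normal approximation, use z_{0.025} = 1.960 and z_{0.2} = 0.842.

n₁ = 12

With allocation ratio k = n₂/n₁ = 2.5, Var(x̄₁−x̄₂) = σ²(1/n₁ + 1/(k·n₁)) = σ²·(k+1)/(k·n₁).
So n₁ = (1 + 1/k)·((z_{α/2} + z_β)/d)² = 1.400 × (2.802/0.97)².
n₁ = 1.400 × 8.34 = 11.7.
Round up: n₁ = 12, giving n₂ = 2.5 × 12 = 30.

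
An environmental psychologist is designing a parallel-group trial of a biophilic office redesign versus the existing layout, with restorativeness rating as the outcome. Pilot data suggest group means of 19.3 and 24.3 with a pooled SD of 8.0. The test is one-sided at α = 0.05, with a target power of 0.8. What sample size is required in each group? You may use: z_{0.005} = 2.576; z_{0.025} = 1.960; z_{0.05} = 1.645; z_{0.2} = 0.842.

Cohen's d = |M₁ − M₂| / SD_pooled = |19.3 − 24.3| / 8.0 = 5.0 / 8.0 = 0.625.
For two independent groups with equal n: n = 2·((z_{α} + z_β) / d)².
z_{α} + z_β = 1.645 + 0.842 = 2.487.
n = 2 × (2.487 / 0.625)² = 2 × 3.979² = 2 × 15.83 = 31.7.
Round up to the next whole participant.

n = 32 per group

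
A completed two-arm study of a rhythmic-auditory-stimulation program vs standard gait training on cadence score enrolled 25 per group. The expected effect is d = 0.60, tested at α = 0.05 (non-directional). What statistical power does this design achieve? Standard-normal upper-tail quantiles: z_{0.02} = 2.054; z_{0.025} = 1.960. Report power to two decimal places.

For two equal groups, power = Φ(d·√(n/2) − z_{α/2}).
d·√(n/2) = 0.60 × √(25/2) = 0.60 × 3.536 = 2.121.
z_β = 2.121 − 1.960 = 0.161.
Power = Φ(0.161) = 0.564.

power ≈ 0.56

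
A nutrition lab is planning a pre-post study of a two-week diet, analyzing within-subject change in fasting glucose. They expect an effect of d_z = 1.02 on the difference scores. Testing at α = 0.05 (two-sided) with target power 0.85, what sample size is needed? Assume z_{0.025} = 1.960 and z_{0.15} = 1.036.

For a paired (one-sample on differences) test: n = ((z_{α/2} + z_β) / d)².
z_{α/2} + z_β = 1.960 + 1.036 = 2.996.
n = (2.996 / 1.02)² = 2.937² = 8.63.
Round up.

n = 9 pairs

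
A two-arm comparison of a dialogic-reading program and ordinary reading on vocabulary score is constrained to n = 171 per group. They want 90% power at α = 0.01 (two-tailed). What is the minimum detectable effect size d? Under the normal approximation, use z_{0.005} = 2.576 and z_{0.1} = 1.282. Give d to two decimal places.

For two independent groups of n = 171 each: d_min = (z_{α/2} + z_β)·√(2/n).
z-sum = 2.576 + 1.282 = 3.858.
d_min = 3.858 × √(2/171) = 3.858 × 0.1081 = 0.417.

d_min ≈ 0.42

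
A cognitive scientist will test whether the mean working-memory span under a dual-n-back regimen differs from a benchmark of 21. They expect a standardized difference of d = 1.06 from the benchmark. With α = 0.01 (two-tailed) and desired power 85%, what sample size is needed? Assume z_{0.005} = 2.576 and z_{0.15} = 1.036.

n = 12

For a one-sample test: n = ((z_{α/2} + z_β) / d)².
z_{α/2} + z_β = 2.576 + 1.036 = 3.612.
n = (3.612 / 1.06)² = 3.408² = 11.61.
Round up.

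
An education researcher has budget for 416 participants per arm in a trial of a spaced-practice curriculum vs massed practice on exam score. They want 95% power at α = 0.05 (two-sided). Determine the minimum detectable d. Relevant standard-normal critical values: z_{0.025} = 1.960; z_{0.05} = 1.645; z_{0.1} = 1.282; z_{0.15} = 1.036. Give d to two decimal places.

d_min ≈ 0.25

For two independent groups of n = 416 each: d_min = (z_{α/2} + z_β)·√(2/n).
z-sum = 1.960 + 1.645 = 3.605.
d_min = 3.605 × √(2/416) = 3.605 × 0.0693 = 0.250.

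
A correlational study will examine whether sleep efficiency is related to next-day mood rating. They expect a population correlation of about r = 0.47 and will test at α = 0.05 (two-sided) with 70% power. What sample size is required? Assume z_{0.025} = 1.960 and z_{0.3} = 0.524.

Fisher's z: C = ½·ln((1+r)/(1−r)) = ½·ln(2.7736) = 0.5101.
n = ((z_{α/2} + z_β)/C)² + 3.
(1.960 + 0.524) / 0.5101 = 2.484 / 0.5101 = 4.870.
n = 4.870² + 3 = 23.71 + 3 = 26.7.
Round up.

n = 27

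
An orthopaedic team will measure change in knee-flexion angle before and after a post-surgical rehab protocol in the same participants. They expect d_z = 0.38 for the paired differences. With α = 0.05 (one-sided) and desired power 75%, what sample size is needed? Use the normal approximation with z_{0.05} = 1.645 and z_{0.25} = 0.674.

For a paired (one-sample on differences) test: n = ((z_{α} + z_β) / d)².
z_{α} + z_β = 1.645 + 0.674 = 2.319.
n = (2.319 / 0.38)² = 6.103² = 37.24.
Round up.

n = 38 pairs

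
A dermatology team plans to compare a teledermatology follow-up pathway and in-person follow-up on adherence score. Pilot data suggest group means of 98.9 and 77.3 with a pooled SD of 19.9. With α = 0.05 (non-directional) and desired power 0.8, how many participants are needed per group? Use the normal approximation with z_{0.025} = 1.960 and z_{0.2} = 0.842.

Cohen's d = |M₁ − M₂| / SD_pooled = |98.9 − 77.3| / 19.9 = 21.6 / 19.9 = 1.085.
For two independent groups with equal n: n = 2·((z_{α/2} + z_β) / d)².
z_{α/2} + z_β = 1.960 + 0.842 = 2.802.
n = 2 × (2.802 / 1.085)² = 2 × 2.582² = 2 × 6.67 = 13.3.
Round up to the next whole participant.

n = 14 per group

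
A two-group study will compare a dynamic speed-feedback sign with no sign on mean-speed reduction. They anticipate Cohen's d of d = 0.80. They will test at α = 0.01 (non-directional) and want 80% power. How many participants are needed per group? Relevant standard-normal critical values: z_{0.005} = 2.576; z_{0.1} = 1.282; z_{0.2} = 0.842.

For two independent groups with equal n: n = 2·((z_{α/2} + z_β) / d)².
z_{α/2} + z_β = 2.576 + 0.842 = 3.418.
n = 2 × (3.418 / 0.80)² = 2 × 4.272² = 2 × 18.25 = 36.5.
Round up to the next whole participant.

n = 37 per group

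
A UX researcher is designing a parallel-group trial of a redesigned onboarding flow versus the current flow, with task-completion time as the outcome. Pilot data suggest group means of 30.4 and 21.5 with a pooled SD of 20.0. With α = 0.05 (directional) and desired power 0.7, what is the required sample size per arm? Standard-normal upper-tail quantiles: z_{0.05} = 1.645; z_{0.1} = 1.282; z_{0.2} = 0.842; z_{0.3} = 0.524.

n = 48 per group

Cohen's d = |M₁ − M₂| / SD_pooled = |30.4 − 21.5| / 20.0 = 8.9 / 20.0 = 0.445.
For two independent groups with equal n: n = 2·((z_{α} + z_β) / d)².
z_{α} + z_β = 1.645 + 0.524 = 2.169.
n = 2 × (2.169 / 0.445)² = 2 × 4.874² = 2 × 23.76 = 47.5.
Round up to the next whole participant.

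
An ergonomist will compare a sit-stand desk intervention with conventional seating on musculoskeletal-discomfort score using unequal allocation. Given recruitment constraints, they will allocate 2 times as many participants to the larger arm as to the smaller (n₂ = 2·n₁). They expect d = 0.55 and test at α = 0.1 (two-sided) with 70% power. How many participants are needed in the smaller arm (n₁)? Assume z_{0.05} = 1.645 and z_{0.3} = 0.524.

n₁ = 24

With allocation ratio k = n₂/n₁ = 2, Var(x̄₁−x̄₂) = σ²(1/n₁ + 1/(k·n₁)) = σ²·(k+1)/(k·n₁).
So n₁ = (1 + 1/k)·((z_{α/2} + z_β)/d)² = 1.500 × (2.169/0.55)².
n₁ = 1.500 × 15.55 = 23.3.
Round up: n₁ = 24, giving n₂ = 2 × 24 = 48.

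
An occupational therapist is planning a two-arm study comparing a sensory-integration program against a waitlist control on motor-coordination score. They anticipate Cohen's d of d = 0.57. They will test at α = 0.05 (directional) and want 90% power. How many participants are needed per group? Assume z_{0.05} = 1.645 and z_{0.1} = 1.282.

n = 53 per group

For two independent groups with equal n: n = 2·((z_{α} + z_β) / d)².
z_{α} + z_β = 1.645 + 1.282 = 2.927.
n = 2 × (2.927 / 0.57)² = 2 × 5.135² = 2 × 26.37 = 52.7.
Round up to the next whole participant.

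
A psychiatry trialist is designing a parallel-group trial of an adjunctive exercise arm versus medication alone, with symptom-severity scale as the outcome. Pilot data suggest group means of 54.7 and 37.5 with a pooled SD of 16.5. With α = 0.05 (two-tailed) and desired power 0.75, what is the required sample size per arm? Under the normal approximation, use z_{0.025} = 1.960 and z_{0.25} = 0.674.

Cohen's d = |M₁ − M₂| / SD_pooled = |54.7 − 37.5| / 16.5 = 17.2 / 16.5 = 1.042.
For two independent groups with equal n: n = 2·((z_{α/2} + z_β) / d)².
z_{α/2} + z_β = 1.960 + 0.674 = 2.634.
n = 2 × (2.634 / 1.042)² = 2 × 2.528² = 2 × 6.39 = 12.8.
Round up to the next whole participant.

n = 13 per group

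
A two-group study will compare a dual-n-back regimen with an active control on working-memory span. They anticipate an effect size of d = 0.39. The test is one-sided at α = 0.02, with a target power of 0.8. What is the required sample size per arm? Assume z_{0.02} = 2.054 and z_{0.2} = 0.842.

For two independent groups with equal n: n = 2·((z_{α} + z_β) / d)².
z_{α} + z_β = 2.054 + 0.842 = 2.896.
n = 2 × (2.896 / 0.39)² = 2 × 7.426² = 2 × 55.14 = 110.3.
Round up to the next whole participant.

n = 111 per group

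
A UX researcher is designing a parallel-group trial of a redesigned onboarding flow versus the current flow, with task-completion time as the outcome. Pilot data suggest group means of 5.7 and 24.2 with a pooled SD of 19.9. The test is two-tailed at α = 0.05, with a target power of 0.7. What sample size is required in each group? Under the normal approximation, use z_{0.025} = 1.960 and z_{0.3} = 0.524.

Cohen's d = |M₁ − M₂| / SD_pooled = |5.7 − 24.2| / 19.9 = 18.5 / 19.9 = 0.930.
For two independent groups with equal n: n = 2·((z_{α/2} + z_β) / d)².
z_{α/2} + z_β = 1.960 + 0.524 = 2.484.
n = 2 × (2.484 / 0.930)² = 2 × 2.671² = 2 × 7.13 = 14.3.
Round up to the next whole participant.

n = 15 per group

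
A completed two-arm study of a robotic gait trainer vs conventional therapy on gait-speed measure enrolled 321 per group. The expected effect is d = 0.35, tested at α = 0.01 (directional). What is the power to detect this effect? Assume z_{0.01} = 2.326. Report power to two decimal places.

power ≈ 0.98

For two equal groups, power = Φ(d·√(n/2) − z_{α}).
d·√(n/2) = 0.35 × √(321/2) = 0.35 × 12.669 = 4.434.
z_β = 4.434 − 2.326 = 2.108.
Power = Φ(2.108) = 0.982.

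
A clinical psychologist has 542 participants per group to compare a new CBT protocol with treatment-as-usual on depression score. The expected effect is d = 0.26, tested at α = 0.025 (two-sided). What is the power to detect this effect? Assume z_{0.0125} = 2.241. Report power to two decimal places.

For two equal groups, power = Φ(d·√(n/2) − z_{α/2}).
d·√(n/2) = 0.26 × √(542/2) = 0.26 × 16.462 = 4.280.
z_β = 4.280 − 2.241 = 2.039.
Power = Φ(2.039) = 0.979.

power ≈ 0.98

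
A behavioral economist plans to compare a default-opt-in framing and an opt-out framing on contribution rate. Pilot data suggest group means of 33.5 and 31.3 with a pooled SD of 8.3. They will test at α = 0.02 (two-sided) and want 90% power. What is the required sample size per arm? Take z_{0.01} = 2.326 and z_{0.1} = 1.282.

Cohen's d = |M₁ − M₂| / SD_pooled = |33.5 − 31.3| / 8.3 = 2.2 / 8.3 = 0.265.
For two independent groups with equal n: n = 2·((z_{α/2} + z_β) / d)².
z_{α/2} + z_β = 2.326 + 1.282 = 3.608.
n = 2 × (3.608 / 0.265)² = 2 × 13.615² = 2 × 185.37 = 370.7.
Round up to the next whole participant.

n = 371 per group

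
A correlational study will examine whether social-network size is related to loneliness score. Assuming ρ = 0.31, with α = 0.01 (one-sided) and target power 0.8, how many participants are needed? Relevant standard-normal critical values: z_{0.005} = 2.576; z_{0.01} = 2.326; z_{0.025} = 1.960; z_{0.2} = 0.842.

n = 101

Fisher's z: C = ½·ln((1+r)/(1−r)) = ½·ln(1.8986) = 0.3205.
n = ((z_{α} + z_β)/C)² + 3.
(2.326 + 0.842) / 0.3205 = 3.168 / 0.3205 = 9.885.
n = 9.885² + 3 = 97.70 + 3 = 100.7.
Round up.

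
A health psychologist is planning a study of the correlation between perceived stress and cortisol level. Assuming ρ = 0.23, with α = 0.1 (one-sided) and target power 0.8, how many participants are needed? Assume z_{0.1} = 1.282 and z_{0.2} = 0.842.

n = 86

Fisher's z: C = ½·ln((1+r)/(1−r)) = ½·ln(1.5974) = 0.2342.
n = ((z_{α} + z_β)/C)² + 3.
(1.282 + 0.842) / 0.2342 = 2.124 / 0.2342 = 9.069.
n = 9.069² + 3 = 82.25 + 3 = 85.2.
Round up.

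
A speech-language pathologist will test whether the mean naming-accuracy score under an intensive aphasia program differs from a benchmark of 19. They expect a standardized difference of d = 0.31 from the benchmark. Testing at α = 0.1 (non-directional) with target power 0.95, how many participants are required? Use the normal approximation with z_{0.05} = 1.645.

n = 113

For a one-sample test: n = ((z_{α/2} + z_β) / d)².
z_{α/2} + z_β = 1.645 + 1.645 = 3.290.
n = (3.290 / 0.31)² = 10.613² = 112.63.
Round up.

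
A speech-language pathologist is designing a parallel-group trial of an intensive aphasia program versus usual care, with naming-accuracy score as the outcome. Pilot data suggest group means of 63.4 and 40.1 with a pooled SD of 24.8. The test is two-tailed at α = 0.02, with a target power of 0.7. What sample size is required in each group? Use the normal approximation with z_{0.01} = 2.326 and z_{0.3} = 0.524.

n = 19 per group

Cohen's d = |M₁ − M₂| / SD_pooled = |63.4 − 40.1| / 24.8 = 23.3 / 24.8 = 0.940.
For two independent groups with equal n: n = 2·((z_{α/2} + z_β) / d)².
z_{α/2} + z_β = 2.326 + 0.524 = 2.850.
n = 2 × (2.850 / 0.940)² = 2 × 3.032² = 2 × 9.19 = 18.4.
Round up to the next whole participant.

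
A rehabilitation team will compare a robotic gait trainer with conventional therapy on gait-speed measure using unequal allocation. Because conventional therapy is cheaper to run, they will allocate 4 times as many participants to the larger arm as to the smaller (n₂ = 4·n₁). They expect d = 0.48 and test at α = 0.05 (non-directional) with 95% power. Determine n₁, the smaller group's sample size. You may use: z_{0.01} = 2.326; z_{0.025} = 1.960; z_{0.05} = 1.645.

With allocation ratio k = n₂/n₁ = 4, Var(x̄₁−x̄₂) = σ²(1/n₁ + 1/(k·n₁)) = σ²·(k+1)/(k·n₁).
So n₁ = (1 + 1/k)·((z_{α/2} + z_β)/d)² = 1.250 × (3.605/0.48)².
n₁ = 1.250 × 56.41 = 70.5.
Round up: n₁ = 71, giving n₂ = 4 × 71 = 284.

n₁ = 71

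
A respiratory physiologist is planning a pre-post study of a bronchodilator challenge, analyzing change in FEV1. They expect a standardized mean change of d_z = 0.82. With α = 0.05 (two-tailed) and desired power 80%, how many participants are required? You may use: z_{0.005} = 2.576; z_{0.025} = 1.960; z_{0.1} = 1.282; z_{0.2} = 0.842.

For a paired (one-sample on differences) test: n = ((z_{α/2} + z_β) / d)².
z_{α/2} + z_β = 1.960 + 0.842 = 2.802.
n = (2.802 / 0.82)² = 3.417² = 11.68.
Round up.

n = 12 pairs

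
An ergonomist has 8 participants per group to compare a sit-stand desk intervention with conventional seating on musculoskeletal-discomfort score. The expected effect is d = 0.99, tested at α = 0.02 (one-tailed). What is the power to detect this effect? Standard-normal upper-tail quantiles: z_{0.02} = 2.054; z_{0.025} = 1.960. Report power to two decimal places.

For two equal groups, power = Φ(d·√(n/2) − z_{α}).
d·√(n/2) = 0.99 × √(8/2) = 0.99 × 2.000 = 1.980.
z_β = 1.980 − 2.054 = -0.074.
Power = Φ(-0.074) = 0.471.

power ≈ 0.47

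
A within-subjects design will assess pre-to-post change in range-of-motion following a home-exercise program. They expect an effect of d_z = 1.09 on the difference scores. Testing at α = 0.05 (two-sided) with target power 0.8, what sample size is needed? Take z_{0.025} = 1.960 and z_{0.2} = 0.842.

n = 7 pairs

For a paired (one-sample on differences) test: n = ((z_{α/2} + z_β) / d)².
z_{α/2} + z_β = 1.960 + 0.842 = 2.802.
n = (2.802 / 1.09)² = 2.571² = 6.61.
Round up.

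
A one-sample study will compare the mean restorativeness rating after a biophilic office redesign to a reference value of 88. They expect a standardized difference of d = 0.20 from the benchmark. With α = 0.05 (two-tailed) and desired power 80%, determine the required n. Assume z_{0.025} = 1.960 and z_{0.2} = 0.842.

n = 197

For a one-sample test: n = ((z_{α/2} + z_β) / d)².
z_{α/2} + z_β = 1.960 + 0.842 = 2.802.
n = (2.802 / 0.20)² = 14.010² = 196.28.
Round up.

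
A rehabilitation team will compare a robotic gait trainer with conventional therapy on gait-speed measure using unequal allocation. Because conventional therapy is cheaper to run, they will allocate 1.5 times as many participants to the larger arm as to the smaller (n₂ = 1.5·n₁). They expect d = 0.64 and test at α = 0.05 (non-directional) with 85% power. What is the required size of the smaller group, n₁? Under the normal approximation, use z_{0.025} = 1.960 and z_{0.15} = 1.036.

With allocation ratio k = n₂/n₁ = 1.5, Var(x̄₁−x̄₂) = σ²(1/n₁ + 1/(k·n₁)) = σ²·(k+1)/(k·n₁).
So n₁ = (1 + 1/k)·((z_{α/2} + z_β)/d)² = 1.667 × (2.996/0.64)².
n₁ = 1.667 × 21.91 = 36.5.
Round up: n₁ = 37, giving n₂ = ⌈1.5 × 37⌉ = ⌈55.5⌉ = 56.

n₁ = 37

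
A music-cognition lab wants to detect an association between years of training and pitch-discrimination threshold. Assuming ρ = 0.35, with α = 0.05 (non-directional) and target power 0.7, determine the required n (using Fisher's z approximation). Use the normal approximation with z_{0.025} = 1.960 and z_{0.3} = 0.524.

Fisher's z: C = ½·ln((1+r)/(1−r)) = ½·ln(2.0769) = 0.3654.
n = ((z_{α/2} + z_β)/C)² + 3.
(1.960 + 0.524) / 0.3654 = 2.484 / 0.3654 = 6.798.
n = 6.798² + 3 = 46.21 + 3 = 49.2.
Round up.

n = 50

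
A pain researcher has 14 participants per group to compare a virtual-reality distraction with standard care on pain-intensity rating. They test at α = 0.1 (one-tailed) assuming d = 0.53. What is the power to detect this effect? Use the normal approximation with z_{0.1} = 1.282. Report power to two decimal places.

power ≈ 0.55

For two equal groups, power = Φ(d·√(n/2) − z_{α}).
d·√(n/2) = 0.53 × √(14/2) = 0.53 × 2.646 = 1.402.
z_β = 1.402 − 1.282 = 0.120.
Power = Φ(0.120) = 0.548.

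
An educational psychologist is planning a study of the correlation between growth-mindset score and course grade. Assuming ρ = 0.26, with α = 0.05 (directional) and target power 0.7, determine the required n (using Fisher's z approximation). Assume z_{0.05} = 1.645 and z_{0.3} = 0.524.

Fisher's z: C = ½·ln((1+r)/(1−r)) = ½·ln(1.7027) = 0.2661.
n = ((z_{α} + z_β)/C)² + 3.
(1.645 + 0.524) / 0.2661 = 2.169 / 0.2661 = 8.151.
n = 8.151² + 3 = 66.44 + 3 = 69.4.
Round up.

n = 70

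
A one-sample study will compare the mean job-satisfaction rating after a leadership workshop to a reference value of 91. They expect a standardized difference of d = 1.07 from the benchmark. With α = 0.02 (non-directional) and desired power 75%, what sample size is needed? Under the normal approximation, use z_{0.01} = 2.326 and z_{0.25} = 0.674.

n = 8

For a one-sample test: n = ((z_{α/2} + z_β) / d)².
z_{α/2} + z_β = 2.326 + 0.674 = 3.000.
n = (3.000 / 1.07)² = 2.804² = 7.86.
Round up.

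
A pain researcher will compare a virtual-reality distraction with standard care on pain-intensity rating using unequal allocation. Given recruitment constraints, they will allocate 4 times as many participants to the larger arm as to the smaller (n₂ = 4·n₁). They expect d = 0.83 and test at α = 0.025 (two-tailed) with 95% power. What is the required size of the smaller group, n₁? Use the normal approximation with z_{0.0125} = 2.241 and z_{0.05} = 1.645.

n₁ = 28

With allocation ratio k = n₂/n₁ = 4, Var(x̄₁−x̄₂) = σ²(1/n₁ + 1/(k·n₁)) = σ²·(k+1)/(k·n₁).
So n₁ = (1 + 1/k)·((z_{α/2} + z_β)/d)² = 1.250 × (3.886/0.83)².
n₁ = 1.250 × 21.92 = 27.4.
Round up: n₁ = 28, giving n₂ = 4 × 28 = 112.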